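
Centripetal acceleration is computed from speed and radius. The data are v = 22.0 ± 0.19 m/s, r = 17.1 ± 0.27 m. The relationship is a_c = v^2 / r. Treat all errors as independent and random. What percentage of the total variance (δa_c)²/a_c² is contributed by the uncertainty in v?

54.5%

(δa_c/a_c)² = (2·δv/v)² + (-1·δr/r)²
  v term: (2×0.00864)² = 0.000298
  r term: (-1×0.0158)² = 0.000249
Total = 0.000548. Share from v = 0.000298/0.000548 = 0.545.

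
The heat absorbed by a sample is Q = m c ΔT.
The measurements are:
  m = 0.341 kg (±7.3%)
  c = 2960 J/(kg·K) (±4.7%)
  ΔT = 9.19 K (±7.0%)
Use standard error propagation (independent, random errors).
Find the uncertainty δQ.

1030 J

Q is a product of powers, so relative uncertainties combine in quadrature:
  (1·δm/m)² = (1×0.0730)² = 0.00533;  (1·δc/c)² = (1×0.0470)² = 0.00221;  (1·δΔT/ΔT)² = (1×0.0700)² = 0.00490
δQ/Q = √(0.0124) = 0.112
Q = 9280 J, so δQ = 0.112 × 9280 = 1030 J.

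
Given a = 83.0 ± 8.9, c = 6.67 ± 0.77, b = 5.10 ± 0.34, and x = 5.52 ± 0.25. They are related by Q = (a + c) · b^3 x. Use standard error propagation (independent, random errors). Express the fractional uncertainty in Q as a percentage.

Let u = a + c = 89.7. δu = √(δa² + δc²) = √(79.2 + 0.593) = 8.93, so δu/u = 0.0996.
Q is then a monomial in u, b, x:
δQ/Q = √((δu/u)² + (3·δb/b)² + (1·δx/x)²) = √(0.00992 + 0.0400 + 0.00205) = 0.228

22.8%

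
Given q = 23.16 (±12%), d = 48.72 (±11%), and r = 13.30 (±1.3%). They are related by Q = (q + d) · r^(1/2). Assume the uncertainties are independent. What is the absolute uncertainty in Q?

Let u = q + d = 71.88. δu = √(δq² + δd²) = √(7.72 + 28.7) = 6.04, so δu/u = 0.0840.
Q is then a monomial in u, r:
δQ/Q = √((δu/u)² + (½·δr/r)²) = √(0.00705 + 4.23e-05) = 0.0842
Q = 262.1, so δQ = 0.0842 × 262.1 = 22.1.

22.1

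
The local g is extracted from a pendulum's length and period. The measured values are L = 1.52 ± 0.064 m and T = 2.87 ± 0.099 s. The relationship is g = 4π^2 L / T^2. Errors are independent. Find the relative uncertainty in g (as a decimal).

0.0808

g is a product of powers, so relative uncertainties combine in quadrature:
  (1·δL/L)² = (1×0.0421)² = 0.00177;  (-2·δT/T)² = (-2×0.0345)² = 0.00476
δg/g = √(0.00653) = 0.0808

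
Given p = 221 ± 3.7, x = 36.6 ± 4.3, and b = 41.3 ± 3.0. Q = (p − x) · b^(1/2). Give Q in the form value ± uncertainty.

1190 ± 56.4

Let u = p − x = 184. δu = √(δp² + δx²) = √(13.7 + 18.5) = 5.67, so δu/u = 0.0308.
Q is then a monomial in u, b:
δQ/Q = √((δu/u)² + (½·δb/b)²) = √(0.000946 + 0.00132) = 0.0476
Q = 1190, so δQ = 0.0476 × 1190 = 56.4.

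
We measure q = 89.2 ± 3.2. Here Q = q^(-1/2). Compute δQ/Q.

0.0179

Q is a product of powers, so relative uncertainties combine in quadrature:
  (−½·δq/q)² = (-0.5×0.0359)² = 0.000322
δQ/Q = √(0.000322) = 0.0179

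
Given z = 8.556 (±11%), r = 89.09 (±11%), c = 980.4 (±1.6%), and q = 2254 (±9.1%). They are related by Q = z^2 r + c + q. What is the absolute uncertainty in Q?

1620

Let p = z^2·r = 6522. δp/p = √((2·δz/z)² + (1·δr/r)²) = √(0.0484 + 0.0121) = 0.246, so δp = 1600.
Q = p + c + q: δQ = √(δp² + δc² + δq²) = √(2.57e+06 + 246 + 42100) = 1620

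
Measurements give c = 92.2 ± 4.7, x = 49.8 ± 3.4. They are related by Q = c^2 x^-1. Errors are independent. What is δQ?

20.9

Q is a product of powers, so relative uncertainties combine in quadrature:
  (2·δc/c)² = (2×0.0510)² = 0.0104;  (-1·δx/x)² = (-1×0.0683)² = 0.00466
δQ/Q = √(0.0151) = 0.123
Q = 171, so δQ = 0.123 × 171 = 20.9.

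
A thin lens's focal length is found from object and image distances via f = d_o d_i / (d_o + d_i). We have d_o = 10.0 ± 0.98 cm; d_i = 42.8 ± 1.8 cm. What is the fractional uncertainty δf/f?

0.0798

∂f/∂d_o = (d_i/(d_o+d_i))² = 0.657;  ∂f/∂d_i = (d_o/(d_o+d_i))² = 0.0359
δf = √((∂f/∂d_o · δd_o)² + (∂f/∂d_i · δd_i)²) = √(0.415 + 0.00417) = 0.647 cm
f = 8.11 cm, so δf/f = 0.647/8.11 = 0.0798.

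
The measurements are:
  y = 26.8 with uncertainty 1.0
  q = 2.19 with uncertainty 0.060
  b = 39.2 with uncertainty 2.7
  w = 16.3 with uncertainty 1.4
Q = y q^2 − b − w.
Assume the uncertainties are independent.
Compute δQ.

Let p = y·q^2 = 129. δp/p = √((1·δy/y)² + (2·δq/q)²) = √(0.00139 + 0.00300) = 0.0663, so δp = 8.52.
Q = p − b − w: δQ = √(δp² + δb² + δw²) = √(72.6 + 7.29 + 1.96) = 9.05

9.05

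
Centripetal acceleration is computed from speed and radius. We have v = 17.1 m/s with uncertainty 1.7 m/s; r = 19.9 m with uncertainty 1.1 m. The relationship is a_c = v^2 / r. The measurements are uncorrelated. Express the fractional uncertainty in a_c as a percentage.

Relative error in a monomial: (δa_c/a_c)² = Σ (nᵢ · δxᵢ/xᵢ)².
  (2·δv/v)² = (2×0.0994)² = 0.0395;  (-1·δr/r)² = (-1×0.0553)² = 0.00306
δa_c/a_c = √(0.0426) = 0.206

20.6%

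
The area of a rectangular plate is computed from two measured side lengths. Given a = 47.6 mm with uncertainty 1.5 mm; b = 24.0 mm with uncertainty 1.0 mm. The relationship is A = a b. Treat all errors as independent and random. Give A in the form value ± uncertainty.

1140 ± 59.7 mm^2

Since A is a product/quotient, work with relative uncertainties:
  (1·δa/a)² = (1×0.0315)² = 0.000993;  (1·δb/b)² = (1×0.0417)² = 0.00174
δA/A = √(0.00273) = 0.0522
A = 1140 mm^2, so δA = 0.0522 × 1140 = 59.7 mm^2.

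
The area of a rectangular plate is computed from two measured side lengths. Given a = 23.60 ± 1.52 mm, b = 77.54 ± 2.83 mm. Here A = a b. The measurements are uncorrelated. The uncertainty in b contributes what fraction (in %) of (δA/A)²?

(δA/A)² = (1·δa/a)² + (1·δb/b)²
  a term: (1×0.0644)² = 0.00415
  b term: (1×0.0365)² = 0.00133
Total = 0.00548. Share from b = 0.00133/0.00548 = 0.243.

24.3%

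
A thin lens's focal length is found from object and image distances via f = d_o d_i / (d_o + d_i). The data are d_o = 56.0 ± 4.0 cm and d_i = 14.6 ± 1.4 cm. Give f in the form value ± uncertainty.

∂f/∂d_o = (d_i/(d_o+d_i))² = 0.0428;  ∂f/∂d_i = (d_o/(d_o+d_i))² = 0.629
δf = √((∂f/∂d_o · δd_o)² + (∂f/∂d_i · δd_i)²) = √(0.0293 + 0.776) = 0.897 cm
f = 11.6 cm.

11.6 ± 0.897 cm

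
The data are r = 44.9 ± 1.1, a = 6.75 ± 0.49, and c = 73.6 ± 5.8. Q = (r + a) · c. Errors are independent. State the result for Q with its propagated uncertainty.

3800 ± 312

Let u = r + a = 51.6. δu = √(δr² + δa²) = √(1.21 + 0.240) = 1.20, so δu/u = 0.0233.
Q is then a monomial in u, c:
δQ/Q = √((δu/u)² + (1·δc/c)²) = √(0.000544 + 0.00621) = 0.0822
Q = 3800, so δQ = 0.0822 × 3800 = 312.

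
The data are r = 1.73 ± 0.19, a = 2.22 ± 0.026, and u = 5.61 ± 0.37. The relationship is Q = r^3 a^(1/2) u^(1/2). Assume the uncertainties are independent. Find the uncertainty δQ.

6.05

Each factor contributes (exponent × relative error)² to (δQ/Q)²:
  (3·δr/r)² = (3×0.110)² = 0.109;  (½·δa/a)² = (0.5×0.0117)² = 3.43e-05;  (½·δu/u)² = (0.5×0.0660)² = 0.00109
δQ/Q = √(0.110) = 0.331
Q = 18.3, so δQ = 0.331 × 18.3 = 6.05.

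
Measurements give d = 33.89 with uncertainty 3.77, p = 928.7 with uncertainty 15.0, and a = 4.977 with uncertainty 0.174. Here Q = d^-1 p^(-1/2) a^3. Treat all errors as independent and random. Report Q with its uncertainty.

0.1194 ± 0.0183

Products/powers → add relative errors in quadrature, weighted by exponent:
  (-1·δd/d)² = (-1×0.111)² = 0.0124;  (−½·δp/p)² = (-0.5×0.0162)² = 6.52e-05;  (3·δa/a)² = (3×0.0350)² = 0.0110
δQ/Q = √(0.0234) = 0.153
Q = 0.1194, so δQ = 0.153 × 0.1194 = 0.0183.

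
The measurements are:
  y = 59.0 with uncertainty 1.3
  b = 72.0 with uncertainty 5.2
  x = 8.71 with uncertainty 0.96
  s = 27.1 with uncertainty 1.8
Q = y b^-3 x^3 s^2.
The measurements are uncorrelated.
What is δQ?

For a monomial Q ∝ y, b^-3, x^3, s^2, fractional errors add in quadrature:
  (1·δy/y)² = (1×0.0220)² = 0.000485;  (-3·δb/b)² = (-3×0.0722)² = 0.0469;  (3·δx/x)² = (3×0.110)² = 0.109;  (2·δs/s)² = (2×0.0664)² = 0.0176
δQ/Q = √(0.174) = 0.418
Q = 76.7, so δQ = 0.418 × 76.7 = 32.0.

32.0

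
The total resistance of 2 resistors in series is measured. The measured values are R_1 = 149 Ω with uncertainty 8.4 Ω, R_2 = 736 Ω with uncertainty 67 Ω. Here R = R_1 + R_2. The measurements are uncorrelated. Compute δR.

Absolute uncertainties add in quadrature for a linear combination:
  (δR_1)² = 70.6;  (δR_2)² = 4490
δR = √(4560) = 67.5 Ω

67.5 Ω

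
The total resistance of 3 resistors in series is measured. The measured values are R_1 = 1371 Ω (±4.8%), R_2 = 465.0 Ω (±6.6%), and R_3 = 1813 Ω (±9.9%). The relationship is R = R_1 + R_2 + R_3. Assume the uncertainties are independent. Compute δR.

194 Ω

Each term contributes (cᵢ δxᵢ)² to (δR)²:
  (δR_1)² = 4330;  (δR_2)² = 942;  (δR_3)² = 32200
δR = √(37500) = 194 Ω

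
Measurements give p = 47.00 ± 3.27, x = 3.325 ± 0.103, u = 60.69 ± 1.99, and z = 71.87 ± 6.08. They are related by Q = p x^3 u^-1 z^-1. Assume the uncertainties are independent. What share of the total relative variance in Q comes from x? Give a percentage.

(δQ/Q)² = (1·δp/p)² + (3·δx/x)² + (-1·δu/u)² + (-1·δz/z)²
  p term: (1×0.0696)² = 0.00484
  x term: (3×0.0310)² = 0.00864
  u term: (-1×0.0328)² = 0.00108
  z term: (-1×0.0846)² = 0.00716
Total = 0.0217. Share from x = 0.00864/0.0217 = 0.398.

39.8%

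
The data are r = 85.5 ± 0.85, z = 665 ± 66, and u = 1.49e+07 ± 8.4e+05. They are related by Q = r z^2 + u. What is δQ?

Let p = r·z^2 = 3.78e+07. δp/p = √((1·δr/r)² + (2·δz/z)²) = √(9.88e-05 + 0.0394) = 0.199, so δp = 7.51e+06.
Q = p + u: δQ = √(δp² + δu²) = √(5.65e+13 + 7.06e+11) = 7.56e+06

7.56e+06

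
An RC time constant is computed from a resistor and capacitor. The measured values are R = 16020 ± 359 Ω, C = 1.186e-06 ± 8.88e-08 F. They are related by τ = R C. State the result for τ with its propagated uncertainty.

0.01900 ± 0.00148 s

Each factor contributes (exponent × relative error)² to (δτ/τ)²:
  (1·δR/R)² = (1×0.0224)² = 0.000502;  (1·δC/C)² = (1×0.0749)² = 0.00561
δτ/τ = √(0.00611) = 0.0782
τ = 0.01900 s, so δτ = 0.0782 × 0.01900 = 0.00148 s.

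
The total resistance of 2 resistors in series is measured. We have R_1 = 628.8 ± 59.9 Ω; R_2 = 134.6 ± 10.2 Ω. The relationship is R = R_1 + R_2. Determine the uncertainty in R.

60.8 Ω

For a sum/difference, combine absolute errors in quadrature:
  (δR_1)² = 3590;  (δR_2)² = 104
δR = √(3690) = 60.8 Ω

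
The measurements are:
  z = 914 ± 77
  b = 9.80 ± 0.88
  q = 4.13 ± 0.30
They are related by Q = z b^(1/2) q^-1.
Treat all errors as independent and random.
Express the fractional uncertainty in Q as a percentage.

Q is a product of powers, so relative uncertainties combine in quadrature:
  (1·δz/z)² = (1×0.0842)² = 0.00710;  (½·δb/b)² = (0.5×0.0898)² = 0.00202;  (-1·δq/q)² = (-1×0.0726)² = 0.00528
δQ/Q = √(0.0144) = 0.120

12.0%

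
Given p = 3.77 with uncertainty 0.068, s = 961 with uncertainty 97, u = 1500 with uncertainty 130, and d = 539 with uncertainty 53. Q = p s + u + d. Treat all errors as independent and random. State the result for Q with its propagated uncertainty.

5660 ± 397

Let w = p·s = 3620. δw/w = √((1·δp/p)² + (1·δs/s)²) = √(0.000325 + 0.0102) = 0.103, so δw = 371.
Q = w + u + d: δQ = √(δw² + δu² + δd²) = √(1.38e+05 + 16900 + 2810) = 397
Q = 5660.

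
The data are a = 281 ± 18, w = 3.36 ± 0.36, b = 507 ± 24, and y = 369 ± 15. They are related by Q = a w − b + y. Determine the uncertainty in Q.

Let p = a·w = 944. δp/p = √((1·δa/a)² + (1·δw/w)²) = √(0.00410 + 0.0115) = 0.125, so δp = 118.
Q = p − b + y: δQ = √(δp² + δb² + δy²) = √(13900 + 576 + 225) = 121

121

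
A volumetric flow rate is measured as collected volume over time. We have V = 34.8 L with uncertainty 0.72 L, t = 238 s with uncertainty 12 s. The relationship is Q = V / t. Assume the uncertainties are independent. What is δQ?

0.00797 L/s

Each factor contributes (exponent × relative error)² to (δQ/Q)²:
  (1·δV/V)² = (1×0.0207)² = 0.000428;  (-1·δt/t)² = (-1×0.0504)² = 0.00254
δQ/Q = √(0.00297) = 0.0545
Q = 0.146 L/s, so δQ = 0.0545 × 0.146 = 0.00797 L/s.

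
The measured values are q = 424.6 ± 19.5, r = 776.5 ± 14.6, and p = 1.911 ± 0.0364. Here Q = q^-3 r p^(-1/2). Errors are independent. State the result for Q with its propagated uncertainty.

Relative error in a monomial: (δQ/Q)² = Σ (nᵢ · δxᵢ/xᵢ)².
  (-3·δq/q)² = (-3×0.0459)² = 0.0190;  (1·δr/r)² = (1×0.0188)² = 0.000354;  (−½·δp/p)² = (-0.5×0.0190)² = 9.07e-05
δQ/Q = √(0.0194) = 0.139
Q = 7.338e-06, so δQ = 0.139 × 7.338e-06 = 1.02e-06.

(7.338 ± 1.02) × 10^-6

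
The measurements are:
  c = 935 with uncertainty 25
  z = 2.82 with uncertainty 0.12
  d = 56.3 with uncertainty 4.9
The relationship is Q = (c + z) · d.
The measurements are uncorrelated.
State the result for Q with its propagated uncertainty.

52800 ± 4810

Let u = c + z = 938. δu = √(δc² + δz²) = √(625 + 0.0144) = 25.0, so δu/u = 0.0267.
Q is then a monomial in u, d:
δQ/Q = √((δu/u)² + (1·δd/d)²) = √(0.000711 + 0.00757) = 0.0910
Q = 52800, so δQ = 0.0910 × 52800 = 4810.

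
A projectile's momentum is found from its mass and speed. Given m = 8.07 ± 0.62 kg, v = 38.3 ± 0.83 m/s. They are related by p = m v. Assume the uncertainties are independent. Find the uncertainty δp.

24.7 kg·m/s

Relative error in a monomial: (δp/p)² = Σ (nᵢ · δxᵢ/xᵢ)².
  (1·δm/m)² = (1×0.0768)² = 0.00590;  (1·δv/v)² = (1×0.0217)² = 0.000470
δp/p = √(0.00637) = 0.0798
p = 309 kg·m/s, so δp = 0.0798 × 309 = 24.7 kg·m/s.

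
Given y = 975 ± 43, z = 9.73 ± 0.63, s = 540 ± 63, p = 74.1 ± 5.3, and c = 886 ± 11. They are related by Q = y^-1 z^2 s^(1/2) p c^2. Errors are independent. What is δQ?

2.19e+07

For a monomial Q ∝ y^-1, z^2, s^(1/2), p, c^2, fractional errors add in quadrature:
  (-1·δy/y)² = (-1×0.0441)² = 0.00195;  (2·δz/z)² = (2×0.0647)² = 0.0168;  (½·δs/s)² = (0.5×0.117)² = 0.00340;  (1·δp/p)² = (1×0.0715)² = 0.00512;  (2·δc/c)² = (2×0.0124)² = 0.000617
δQ/Q = √(0.0278) = 0.167
Q = 1.31e+08, so δQ = 0.167 × 1.31e+08 = 2.19e+07.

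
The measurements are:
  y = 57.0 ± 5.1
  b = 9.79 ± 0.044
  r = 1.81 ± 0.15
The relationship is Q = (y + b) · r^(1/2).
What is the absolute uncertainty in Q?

Let u = y + b = 66.8. δu = √(δy² + δb²) = √(26.0 + 0.00194) = 5.10, so δu/u = 0.0764.
Q is then a monomial in u, r:
δQ/Q = √((δu/u)² + (½·δr/r)²) = √(0.00583 + 0.00172) = 0.0869
Q = 89.9, so δQ = 0.0869 × 89.9 = 7.81.

7.81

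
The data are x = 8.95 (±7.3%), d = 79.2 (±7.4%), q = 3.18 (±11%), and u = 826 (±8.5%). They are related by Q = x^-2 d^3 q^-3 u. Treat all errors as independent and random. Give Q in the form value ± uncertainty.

Relative error in a monomial: (δQ/Q)² = Σ (nᵢ · δxᵢ/xᵢ)².
  (-2·δx/x)² = (-2×0.0730)² = 0.0213;  (3·δd/d)² = (3×0.0740)² = 0.0493;  (-3·δq/q)² = (-3×0.110)² = 0.109;  (1·δu/u)² = (1×0.0850)² = 0.00723
δQ/Q = √(0.187) = 0.432
Q = 1.59e+05, so δQ = 0.432 × 1.59e+05 = 68800.

(1.59 ± 0.688) × 10^5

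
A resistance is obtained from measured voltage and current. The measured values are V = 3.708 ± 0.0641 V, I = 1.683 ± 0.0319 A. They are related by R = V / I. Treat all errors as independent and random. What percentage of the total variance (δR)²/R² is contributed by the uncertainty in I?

(δR/R)² = (1·δV/V)² + (-1·δI/I)²
  V term: (1×0.0173)² = 0.000299
  I term: (-1×0.0190)² = 0.000359
Total = 0.000658. Share from I = 0.000359/0.000658 = 0.546.

54.6%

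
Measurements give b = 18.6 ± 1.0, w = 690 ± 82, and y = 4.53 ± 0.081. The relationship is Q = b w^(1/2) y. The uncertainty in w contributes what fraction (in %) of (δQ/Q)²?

52.4%

(δQ/Q)² = (1·δb/b)² + (½·δw/w)² + (1·δy/y)²
  b term: (1×0.0538)² = 0.00289
  w term: (0.5×0.119)² = 0.00353
  y term: (1×0.0179)² = 0.000320
Total = 0.00674. Share from w = 0.00353/0.00674 = 0.524.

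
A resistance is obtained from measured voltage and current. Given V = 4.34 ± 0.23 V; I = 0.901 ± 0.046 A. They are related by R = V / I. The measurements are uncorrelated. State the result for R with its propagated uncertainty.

4.82 ± 0.354 Ω

Products/powers → add relative errors in quadrature, weighted by exponent:
  (1·δV/V)² = (1×0.0530)² = 0.00281;  (-1·δI/I)² = (-1×0.0511)² = 0.00261
δR/R = √(0.00542) = 0.0736
R = 4.82 Ω, so δR = 0.0736 × 4.82 = 0.354 Ω.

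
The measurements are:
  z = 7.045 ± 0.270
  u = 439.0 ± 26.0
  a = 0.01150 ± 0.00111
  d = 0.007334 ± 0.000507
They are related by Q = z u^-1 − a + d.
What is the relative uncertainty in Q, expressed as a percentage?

Let p = z·u^-1 = 0.01605. δp/p = √((1·δz/z)² + (-1·δu/u)²) = √(0.00147 + 0.00351) = 0.0705, so δp = 0.00113.
Q = p − a + d: δQ = √(δp² + δa² + δd²) = √(1.28e-06 + 1.23e-06 + 2.57e-07) = 0.00166
Q = 0.01188, so δQ/Q = 0.00166/0.01188 = 0.140.

14.0%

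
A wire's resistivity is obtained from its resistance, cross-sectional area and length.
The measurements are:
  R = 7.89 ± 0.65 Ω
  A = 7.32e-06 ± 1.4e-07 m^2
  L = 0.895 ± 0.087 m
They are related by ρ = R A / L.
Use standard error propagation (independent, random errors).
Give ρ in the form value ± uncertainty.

(6.45 ± 0.831) × 10^-5 Ω·m

Products/powers → add relative errors in quadrature, weighted by exponent:
  (1·δR/R)² = (1×0.0824)² = 0.00679;  (1·δA/A)² = (1×0.0191)² = 0.000366;  (-1·δL/L)² = (-1×0.0972)² = 0.00945
δρ/ρ = √(0.0166) = 0.129
ρ = 6.45e-05 Ω·m, so δρ = 0.129 × 6.45e-05 = 8.31e-06 Ω·m.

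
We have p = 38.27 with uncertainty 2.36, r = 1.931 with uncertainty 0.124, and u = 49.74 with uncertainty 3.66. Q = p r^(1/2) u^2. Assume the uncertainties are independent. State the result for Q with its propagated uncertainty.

Relative error in a monomial: (δQ/Q)² = Σ (nᵢ · δxᵢ/xᵢ)².
  (1·δp/p)² = (1×0.0617)² = 0.00380;  (½·δr/r)² = (0.5×0.0642)² = 0.00103;  (2·δu/u)² = (2×0.0736)² = 0.0217
δQ/Q = √(0.0265) = 0.163
Q = 131600, so δQ = 0.163 × 131600 = 21400.

131600 ± 21400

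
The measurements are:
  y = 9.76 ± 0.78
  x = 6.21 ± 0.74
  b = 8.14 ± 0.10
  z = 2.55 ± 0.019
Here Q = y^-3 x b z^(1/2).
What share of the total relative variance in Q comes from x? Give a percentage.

(δQ/Q)² = (-3·δy/y)² + (1·δx/x)² + (1·δb/b)² + (½·δz/z)²
  y term: (-3×0.0799)² = 0.0575
  x term: (1×0.119)² = 0.0142
  b term: (1×0.0123)² = 0.000151
  z term: (0.5×0.00745)² = 1.39e-05
Total = 0.0718. Share from x = 0.0142/0.0718 = 0.198.

19.8%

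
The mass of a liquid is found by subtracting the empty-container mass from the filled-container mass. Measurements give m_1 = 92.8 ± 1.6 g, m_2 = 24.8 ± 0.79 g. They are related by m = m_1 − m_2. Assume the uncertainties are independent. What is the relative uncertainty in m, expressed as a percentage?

For a sum/difference, combine absolute errors in quadrature:
  (δm_1)² = 2.56;  (δm_2)² = 0.624
δm = √(3.18) = 1.78 g
m = 68.0 g, so δm/m = 1.78/68.0 = 0.0262.

2.62%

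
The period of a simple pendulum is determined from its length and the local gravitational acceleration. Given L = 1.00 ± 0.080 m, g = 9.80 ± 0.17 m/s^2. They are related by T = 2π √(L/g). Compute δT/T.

0.0409

Products/powers → add relative errors in quadrature, weighted by exponent:
  (½·δL/L)² = (0.5×0.0800)² = 0.00160;  (−½·δg/g)² = (-0.5×0.0173)² = 7.52e-05
δT/T = √(0.00168) = 0.0409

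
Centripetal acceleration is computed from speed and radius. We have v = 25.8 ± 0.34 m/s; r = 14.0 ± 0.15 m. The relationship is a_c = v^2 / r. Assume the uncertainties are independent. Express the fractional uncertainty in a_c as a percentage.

2.85%

Products/powers → add relative errors in quadrature, weighted by exponent:
  (2·δv/v)² = (2×0.0132)² = 0.000695;  (-1·δr/r)² = (-1×0.0107)² = 0.000115
δa_c/a_c = √(0.000809) = 0.0285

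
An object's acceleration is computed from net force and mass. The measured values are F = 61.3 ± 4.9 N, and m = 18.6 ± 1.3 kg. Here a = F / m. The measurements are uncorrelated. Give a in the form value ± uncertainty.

a is a product of powers, so relative uncertainties combine in quadrature:
  (1·δF/F)² = (1×0.0799)² = 0.00639;  (-1·δm/m)² = (-1×0.0699)² = 0.00488
δa/a = √(0.0113) = 0.106
a = 3.30 m/s^2, so δa = 0.106 × 3.30 = 0.350 m/s^2.

3.30 ± 0.350 m/s^2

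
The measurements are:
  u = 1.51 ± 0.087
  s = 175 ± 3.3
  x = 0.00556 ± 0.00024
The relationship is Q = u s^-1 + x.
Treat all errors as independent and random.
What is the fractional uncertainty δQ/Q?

0.0406

Let p = u·s^-1 = 0.00863. δp/p = √((1·δu/u)² + (-1·δs/s)²) = √(0.00332 + 0.000356) = 0.0606, so δp = 0.000523.
Q = p + x: δQ = √(δp² + δx²) = √(2.74e-07 + 5.76e-08) = 0.000576
Q = 0.0142, so δQ/Q = 0.000576/0.0142 = 0.0406.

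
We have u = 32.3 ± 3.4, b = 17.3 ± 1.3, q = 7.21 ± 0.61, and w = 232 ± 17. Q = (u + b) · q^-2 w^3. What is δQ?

Let h = u + b = 49.6. δh = √(δu² + δb²) = √(11.6 + 1.69) = 3.64, so δh/h = 0.0734.
Q is then a monomial in h, q, w:
δQ/Q = √((δh/h)² + (-2·δq/q)² + (3·δw/w)²) = √(0.00539 + 0.0286 + 0.0483) = 0.287
Q = 1.19e+07, so δQ = 0.287 × 1.19e+07 = 3.42e+06.

3.42e+06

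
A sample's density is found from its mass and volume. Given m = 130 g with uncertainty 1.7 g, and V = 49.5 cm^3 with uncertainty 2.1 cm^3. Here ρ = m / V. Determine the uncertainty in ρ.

0.117 g/cm^3

Since ρ is a product/quotient, work with relative uncertainties:
  (1·δm/m)² = (1×0.0131)² = 0.000171;  (-1·δV/V)² = (-1×0.0424)² = 0.00180
δρ/ρ = √(0.00197) = 0.0444
ρ = 2.63 g/cm^3, so δρ = 0.0444 × 2.63 = 0.117 g/cm^3.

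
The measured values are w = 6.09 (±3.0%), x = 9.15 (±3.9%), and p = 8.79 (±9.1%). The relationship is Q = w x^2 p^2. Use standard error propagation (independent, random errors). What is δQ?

7890

For a monomial Q ∝ w, x^2, p^2, fractional errors add in quadrature:
  (1·δw/w)² = (1×0.0300)² = 0.000900;  (2·δx/x)² = (2×0.0390)² = 0.00608;  (2·δp/p)² = (2×0.0910)² = 0.0331
δQ/Q = √(0.0401) = 0.200
Q = 39400, so δQ = 0.200 × 39400 = 7890.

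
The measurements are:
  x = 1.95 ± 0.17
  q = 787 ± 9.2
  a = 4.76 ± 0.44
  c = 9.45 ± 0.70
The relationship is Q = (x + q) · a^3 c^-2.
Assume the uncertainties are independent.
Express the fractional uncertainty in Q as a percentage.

Let u = x + q = 789. δu = √(δx² + δq²) = √(0.0289 + 84.6) = 9.20, so δu/u = 0.0117.
Q is then a monomial in u, a, c:
δQ/Q = √((δu/u)² + (3·δa/a)² + (-2·δc/c)²) = √(0.000136 + 0.0769 + 0.0219) = 0.315

31.5%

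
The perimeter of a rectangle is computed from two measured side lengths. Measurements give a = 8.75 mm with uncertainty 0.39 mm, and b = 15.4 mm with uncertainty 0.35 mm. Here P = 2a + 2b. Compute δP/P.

For a sum/difference, combine absolute errors in quadrature:
  (2·δa)² = 0.608;  (2·δb)² = 0.490
δP = √(1.10) = 1.05 mm
P = 48.3 mm, so δP/P = 1.05/48.3 = 0.0217.

0.0217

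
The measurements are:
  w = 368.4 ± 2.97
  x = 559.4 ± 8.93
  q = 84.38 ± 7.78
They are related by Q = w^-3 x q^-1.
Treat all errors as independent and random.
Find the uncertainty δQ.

1.28e-08

Products/powers → add relative errors in quadrature, weighted by exponent:
  (-3·δw/w)² = (-3×0.00806)² = 0.000585;  (1·δx/x)² = (1×0.0160)² = 0.000255;  (-1·δq/q)² = (-1×0.0922)² = 0.00850
δQ/Q = √(0.00934) = 0.0966
Q = 1.326e-07, so δQ = 0.0966 × 1.326e-07 = 1.28e-08.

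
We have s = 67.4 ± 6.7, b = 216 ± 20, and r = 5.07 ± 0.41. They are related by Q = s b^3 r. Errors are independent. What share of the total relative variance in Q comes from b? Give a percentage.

(δQ/Q)² = (1·δs/s)² + (3·δb/b)² + (1·δr/r)²
  s term: (1×0.0994)² = 0.00988
  b term: (3×0.0926)² = 0.0772
  r term: (1×0.0809)² = 0.00654
Total = 0.0936. Share from b = 0.0772/0.0936 = 0.825.

82.5%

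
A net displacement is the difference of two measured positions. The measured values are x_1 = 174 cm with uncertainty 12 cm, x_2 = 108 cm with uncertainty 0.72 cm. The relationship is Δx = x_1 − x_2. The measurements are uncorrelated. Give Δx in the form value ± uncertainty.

Δx is a linear combination, so absolute uncertainties add in quadrature:
  (δx_1)² = 144;  (δx_2)² = 0.518
δΔx = √(145) = 12.0 cm
Δx = 66.0 cm.

66.0 ± 12.0 cm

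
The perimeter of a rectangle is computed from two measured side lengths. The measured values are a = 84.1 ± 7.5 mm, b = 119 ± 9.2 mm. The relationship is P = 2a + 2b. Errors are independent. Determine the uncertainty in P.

23.7 mm

Absolute uncertainties add in quadrature for a linear combination:
  (2·δa)² = 225;  (2·δb)² = 339
δP = √(564) = 23.7 mm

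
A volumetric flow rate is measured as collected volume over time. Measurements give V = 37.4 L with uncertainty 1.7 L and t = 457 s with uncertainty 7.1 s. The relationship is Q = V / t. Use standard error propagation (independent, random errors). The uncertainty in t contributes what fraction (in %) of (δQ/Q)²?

(δQ/Q)² = (1·δV/V)² + (-1·δt/t)²
  V term: (1×0.0455)² = 0.00207
  t term: (-1×0.0155)² = 0.000241
Total = 0.00231. Share from t = 0.000241/0.00231 = 0.105.

10.5%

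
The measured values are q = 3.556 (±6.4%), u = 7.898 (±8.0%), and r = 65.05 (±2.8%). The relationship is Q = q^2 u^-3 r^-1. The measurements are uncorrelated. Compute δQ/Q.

0.273

For a monomial Q ∝ q^2, u^-3, r^-1, fractional errors add in quadrature:
  (2·δq/q)² = (2×0.0640)² = 0.0164;  (-3·δu/u)² = (-3×0.0800)² = 0.0576;  (-1·δr/r)² = (-1×0.0280)² = 0.000784
δQ/Q = √(0.0748) = 0.273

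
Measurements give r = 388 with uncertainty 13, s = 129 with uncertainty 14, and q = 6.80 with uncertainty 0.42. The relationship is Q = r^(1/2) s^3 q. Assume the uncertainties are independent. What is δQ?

9.54e+07

For a monomial Q ∝ r^(1/2), s^3, q, fractional errors add in quadrature:
  (½·δr/r)² = (0.5×0.0335)² = 0.000281;  (3·δs/s)² = (3×0.109)² = 0.106;  (1·δq/q)² = (1×0.0618)² = 0.00381
δQ/Q = √(0.110) = 0.332
Q = 2.88e+08, so δQ = 0.332 × 2.88e+08 = 9.54e+07.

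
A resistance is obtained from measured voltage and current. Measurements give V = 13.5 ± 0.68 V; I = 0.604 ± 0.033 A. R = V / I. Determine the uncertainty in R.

Products/powers → add relative errors in quadrature, weighted by exponent:
  (1·δV/V)² = (1×0.0504)² = 0.00254;  (-1·δI/I)² = (-1×0.0546)² = 0.00299
δR/R = √(0.00552) = 0.0743
R = 22.4 Ω, so δR = 0.0743 × 22.4 = 1.66 Ω.

1.66 Ω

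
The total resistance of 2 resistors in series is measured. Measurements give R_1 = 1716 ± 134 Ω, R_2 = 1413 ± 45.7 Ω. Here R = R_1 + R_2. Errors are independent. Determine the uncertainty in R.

142 Ω

R is a linear combination, so absolute uncertainties add in quadrature:
  (δR_1)² = 18000;  (δR_2)² = 2090
δR = √(20000) = 142 Ω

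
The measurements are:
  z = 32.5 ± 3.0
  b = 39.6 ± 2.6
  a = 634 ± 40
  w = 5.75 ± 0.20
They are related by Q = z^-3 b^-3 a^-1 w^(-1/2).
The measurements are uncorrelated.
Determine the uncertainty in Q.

1.07e-13

Q is a product of powers, so relative uncertainties combine in quadrature:
  (-3·δz/z)² = (-3×0.0923)² = 0.0767;  (-3·δb/b)² = (-3×0.0657)² = 0.0388;  (-1·δa/a)² = (-1×0.0631)² = 0.00398;  (−½·δw/w)² = (-0.5×0.0348)² = 0.000302
δQ/Q = √(0.120) = 0.346
Q = 3.09e-13, so δQ = 0.346 × 3.09e-13 = 1.07e-13.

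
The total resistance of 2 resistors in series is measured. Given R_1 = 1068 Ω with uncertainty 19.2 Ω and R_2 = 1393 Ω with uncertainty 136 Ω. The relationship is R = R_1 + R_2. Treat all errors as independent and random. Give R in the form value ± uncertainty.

2461 ± 137 Ω

Absolute uncertainties add in quadrature for a linear combination:
  (δR_1)² = 369;  (δR_2)² = 18500
δR = √(18900) = 137 Ω
R = 2461 Ω.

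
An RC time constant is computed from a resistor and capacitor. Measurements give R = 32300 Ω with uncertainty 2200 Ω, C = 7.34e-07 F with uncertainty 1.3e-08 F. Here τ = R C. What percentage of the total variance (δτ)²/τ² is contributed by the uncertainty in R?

(δτ/τ)² = (1·δR/R)² + (1·δC/C)²
  R term: (1×0.0681)² = 0.00464
  C term: (1×0.0177)² = 0.000314
Total = 0.00495. Share from R = 0.00464/0.00495 = 0.937.

93.7%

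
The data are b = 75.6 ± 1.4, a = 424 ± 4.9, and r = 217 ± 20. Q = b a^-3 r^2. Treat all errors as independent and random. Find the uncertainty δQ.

Q is a product of powers, so relative uncertainties combine in quadrature:
  (1·δb/b)² = (1×0.0185)² = 0.000343;  (-3·δa/a)² = (-3×0.0116)² = 0.00120;  (2·δr/r)² = (2×0.0922)² = 0.0340
δQ/Q = √(0.0355) = 0.188
Q = 0.0467, so δQ = 0.188 × 0.0467 = 0.00880.

0.00880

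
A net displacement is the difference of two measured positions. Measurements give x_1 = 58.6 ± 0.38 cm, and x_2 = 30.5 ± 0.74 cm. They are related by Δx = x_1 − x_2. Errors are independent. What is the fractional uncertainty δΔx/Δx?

Absolute uncertainties add in quadrature for a linear combination:
  (δx_1)² = 0.144;  (δx_2)² = 0.548
δΔx = √(0.692) = 0.832 cm
Δx = 28.1 cm, so δΔx/Δx = 0.832/28.1 = 0.0296.

0.0296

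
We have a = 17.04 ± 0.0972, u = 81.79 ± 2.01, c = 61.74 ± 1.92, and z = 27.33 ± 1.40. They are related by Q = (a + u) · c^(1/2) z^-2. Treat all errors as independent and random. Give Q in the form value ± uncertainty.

1.040 ± 0.110

Let w = a + u = 98.83. δw = √(δa² + δu²) = √(0.00945 + 4.04) = 2.01, so δw/w = 0.0204.
Q is then a monomial in w, c, z:
δQ/Q = √((δw/w)² + (½·δc/c)² + (-2·δz/z)²) = √(0.000415 + 0.000242 + 0.0105) = 0.106
Q = 1.040, so δQ = 0.106 × 1.040 = 0.110.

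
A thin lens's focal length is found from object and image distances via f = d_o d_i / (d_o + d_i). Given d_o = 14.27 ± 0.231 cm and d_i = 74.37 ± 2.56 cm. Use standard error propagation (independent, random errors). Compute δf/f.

0.0147

∂f/∂d_o = (d_i/(d_o+d_i))² = 0.704;  ∂f/∂d_i = (d_o/(d_o+d_i))² = 0.0259
δf = √((∂f/∂d_o · δd_o)² + (∂f/∂d_i · δd_i)²) = √(0.0264 + 0.00440) = 0.176 cm
f = 11.97 cm, so δf/f = 0.176/11.97 = 0.0147.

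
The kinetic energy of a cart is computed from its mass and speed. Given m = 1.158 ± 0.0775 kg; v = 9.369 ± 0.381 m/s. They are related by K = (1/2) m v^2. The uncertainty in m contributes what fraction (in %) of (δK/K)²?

(δK/K)² = (1·δm/m)² + (2·δv/v)²
  m term: (1×0.0669)² = 0.00448
  v term: (2×0.0407)² = 0.00661
Total = 0.0111. Share from m = 0.00448/0.0111 = 0.404.

40.4%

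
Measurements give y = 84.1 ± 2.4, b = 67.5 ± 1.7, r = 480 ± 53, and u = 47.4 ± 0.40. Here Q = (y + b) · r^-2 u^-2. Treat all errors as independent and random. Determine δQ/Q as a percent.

Let w = y + b = 152. δw = √(δy² + δb²) = √(5.76 + 2.89) = 2.94, so δw/w = 0.0194.
Q is then a monomial in w, r, u:
δQ/Q = √((δw/w)² + (-2·δr/r)² + (-2·δu/u)²) = √(0.000376 + 0.0488 + 0.000285) = 0.222

22.2%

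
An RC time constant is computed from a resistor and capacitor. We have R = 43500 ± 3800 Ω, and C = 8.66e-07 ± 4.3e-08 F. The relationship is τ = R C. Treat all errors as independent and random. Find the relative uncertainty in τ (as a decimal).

0.100

For a monomial τ ∝ R, C, fractional errors add in quadrature:
  (1·δR/R)² = (1×0.0874)² = 0.00763;  (1·δC/C)² = (1×0.0497)² = 0.00247
δτ/τ = √(0.0101) = 0.100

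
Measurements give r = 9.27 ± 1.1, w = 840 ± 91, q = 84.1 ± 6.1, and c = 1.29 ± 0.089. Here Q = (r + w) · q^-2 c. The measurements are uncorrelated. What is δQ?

Let u = r + w = 849. δu = √(δr² + δw²) = √(1.21 + 8280) = 91.0, so δu/u = 0.107.
Q is then a monomial in u, q, c:
δQ/Q = √((δu/u)² + (-2·δq/q)² + (1·δc/c)²) = √(0.0115 + 0.0210 + 0.00476) = 0.193
Q = 0.155, so δQ = 0.193 × 0.155 = 0.0299.

0.0299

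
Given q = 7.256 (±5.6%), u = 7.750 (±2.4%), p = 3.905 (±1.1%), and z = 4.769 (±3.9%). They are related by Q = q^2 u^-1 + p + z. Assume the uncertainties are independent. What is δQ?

0.801

Let w = q^2·u^-1 = 6.793. δw/w = √((2·δq/q)² + (-1·δu/u)²) = √(0.0125 + 0.000576) = 0.115, so δw = 0.778.
Q = w + p + z: δQ = √(δw² + δp² + δz²) = √(0.606 + 0.00185 + 0.0346) = 0.801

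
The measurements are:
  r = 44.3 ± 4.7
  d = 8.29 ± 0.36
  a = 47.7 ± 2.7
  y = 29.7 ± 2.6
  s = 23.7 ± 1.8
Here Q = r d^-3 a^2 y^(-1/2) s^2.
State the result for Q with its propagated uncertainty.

18200 ± 4690

Each factor contributes (exponent × relative error)² to (δQ/Q)²:
  (1·δr/r)² = (1×0.106)² = 0.0113;  (-3·δd/d)² = (-3×0.0434)² = 0.0170;  (2·δa/a)² = (2×0.0566)² = 0.0128;  (−½·δy/y)² = (-0.5×0.0875)² = 0.00192;  (2·δs/s)² = (2×0.0759)² = 0.0231
δQ/Q = √(0.0660) = 0.257
Q = 18200, so δQ = 0.257 × 18200 = 4690.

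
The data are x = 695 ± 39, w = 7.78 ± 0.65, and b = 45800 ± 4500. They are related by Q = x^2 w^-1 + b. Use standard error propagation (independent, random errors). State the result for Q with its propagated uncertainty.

Let p = x^2·w^-1 = 62100. δp/p = √((2·δx/x)² + (-1·δw/w)²) = √(0.0126 + 0.00698) = 0.140, so δp = 8690.
Q = p + b: δQ = √(δp² + δb²) = √(7.55e+07 + 2.02e+07) = 9780
Q = 1.08e+05.

(1.08 ± 0.0978) × 10^5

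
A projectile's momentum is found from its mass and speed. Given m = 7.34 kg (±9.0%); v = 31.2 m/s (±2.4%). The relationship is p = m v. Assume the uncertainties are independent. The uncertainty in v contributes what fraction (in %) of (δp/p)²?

6.64%

(δp/p)² = (1·δm/m)² + (1·δv/v)²
  m term: (1×0.0900)² = 0.00810
  v term: (1×0.0240)² = 0.000576
Total = 0.00868. Share from v = 0.000576/0.00868 = 0.0664.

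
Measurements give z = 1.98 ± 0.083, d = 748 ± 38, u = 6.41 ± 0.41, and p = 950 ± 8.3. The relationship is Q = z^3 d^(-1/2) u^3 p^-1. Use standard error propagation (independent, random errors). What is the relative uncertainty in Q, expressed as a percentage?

Relative error in a monomial: (δQ/Q)² = Σ (nᵢ · δxᵢ/xᵢ)².
  (3·δz/z)² = (3×0.0419)² = 0.0158;  (−½·δd/d)² = (-0.5×0.0508)² = 0.000645;  (3·δu/u)² = (3×0.0640)² = 0.0368;  (-1·δp/p)² = (-1×0.00874)² = 7.63e-05
δQ/Q = √(0.0534) = 0.231

23.1%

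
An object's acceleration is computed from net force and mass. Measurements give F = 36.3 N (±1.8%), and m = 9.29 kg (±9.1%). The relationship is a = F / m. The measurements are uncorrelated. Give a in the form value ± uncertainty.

a is a product of powers, so relative uncertainties combine in quadrature:
  (1·δF/F)² = (1×0.0180)² = 0.000324;  (-1·δm/m)² = (-1×0.0910)² = 0.00828
δa/a = √(0.00860) = 0.0928
a = 3.91 m/s^2, so δa = 0.0928 × 3.91 = 0.362 m/s^2.

3.91 ± 0.362 m/s^2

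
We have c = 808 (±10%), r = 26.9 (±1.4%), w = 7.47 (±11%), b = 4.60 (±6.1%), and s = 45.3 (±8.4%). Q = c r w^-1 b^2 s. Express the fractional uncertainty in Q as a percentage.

21.0%

Each factor contributes (exponent × relative error)² to (δQ/Q)²:
  (1·δc/c)² = (1×0.100)² = 0.0100;  (1·δr/r)² = (1×0.0140)² = 0.000196;  (-1·δw/w)² = (-1×0.110)² = 0.0121;  (2·δb/b)² = (2×0.0610)² = 0.0149;  (1·δs/s)² = (1×0.0840)² = 0.00706
δQ/Q = √(0.0442) = 0.210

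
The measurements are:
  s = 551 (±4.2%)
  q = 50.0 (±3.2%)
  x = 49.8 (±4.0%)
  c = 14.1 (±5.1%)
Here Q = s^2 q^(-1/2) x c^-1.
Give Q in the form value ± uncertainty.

Each factor contributes (exponent × relative error)² to (δQ/Q)²:
  (2·δs/s)² = (2×0.0420)² = 0.00706;  (−½·δq/q)² = (-0.5×0.0320)² = 0.000256;  (1·δx/x)² = (1×0.0400)² = 0.00160;  (-1·δc/c)² = (-1×0.0510)² = 0.00260
δQ/Q = √(0.0115) = 0.107
Q = 1.52e+05, so δQ = 0.107 × 1.52e+05 = 16300.

(1.52 ± 0.163) × 10^5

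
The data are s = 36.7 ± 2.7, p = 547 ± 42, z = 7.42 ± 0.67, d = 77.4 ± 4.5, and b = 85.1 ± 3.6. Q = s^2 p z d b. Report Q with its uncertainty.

(3.60 ± 0.728) × 10^10

Since Q is a product/quotient, work with relative uncertainties:
  (2·δs/s)² = (2×0.0736)² = 0.0216;  (1·δp/p)² = (1×0.0768)² = 0.00590;  (1·δz/z)² = (1×0.0903)² = 0.00815;  (1·δd/d)² = (1×0.0581)² = 0.00338;  (1·δb/b)² = (1×0.0423)² = 0.00179
δQ/Q = √(0.0409) = 0.202
Q = 3.6e+10, so δQ = 0.202 × 3.6e+10 = 7.28e+09.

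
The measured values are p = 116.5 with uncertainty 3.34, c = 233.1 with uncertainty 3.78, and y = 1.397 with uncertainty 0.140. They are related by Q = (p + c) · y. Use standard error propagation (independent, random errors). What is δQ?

Let u = p + c = 349.6. δu = √(δp² + δc²) = √(11.2 + 14.3) = 5.04, so δu/u = 0.0144.
Q is then a monomial in u, y:
δQ/Q = √((δu/u)² + (1·δy/y)²) = √(0.000208 + 0.0100) = 0.101
Q = 488.4, so δQ = 0.101 × 488.4 = 49.4.

49.4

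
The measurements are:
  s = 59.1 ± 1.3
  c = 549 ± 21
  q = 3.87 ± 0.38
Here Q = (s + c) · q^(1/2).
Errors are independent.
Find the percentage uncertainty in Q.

Let u = s + c = 608. δu = √(δs² + δc²) = √(1.69 + 441) = 21.0, so δu/u = 0.0346.
Q is then a monomial in u, q:
δQ/Q = √((δu/u)² + (½·δq/q)²) = √(0.00120 + 0.00241) = 0.0601

6.01%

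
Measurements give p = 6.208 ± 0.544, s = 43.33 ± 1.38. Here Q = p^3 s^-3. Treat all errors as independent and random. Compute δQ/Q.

Q is a product of powers, so relative uncertainties combine in quadrature:
  (3·δp/p)² = (3×0.0876)² = 0.0691;  (-3·δs/s)² = (-3×0.0318)² = 0.00913
δQ/Q = √(0.0782) = 0.280

0.280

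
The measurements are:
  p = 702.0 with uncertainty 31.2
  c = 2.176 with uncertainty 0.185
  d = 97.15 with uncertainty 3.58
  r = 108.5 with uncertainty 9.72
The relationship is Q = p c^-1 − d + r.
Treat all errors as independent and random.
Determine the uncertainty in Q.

Let w = p·c^-1 = 322.6. δw/w = √((1·δp/p)² + (-1·δc/c)²) = √(0.00198 + 0.00723) = 0.0959, so δw = 30.9.
Q = w − d + r: δQ = √(δw² + δd² + δr²) = √(958 + 12.8 + 94.5) = 32.6

32.6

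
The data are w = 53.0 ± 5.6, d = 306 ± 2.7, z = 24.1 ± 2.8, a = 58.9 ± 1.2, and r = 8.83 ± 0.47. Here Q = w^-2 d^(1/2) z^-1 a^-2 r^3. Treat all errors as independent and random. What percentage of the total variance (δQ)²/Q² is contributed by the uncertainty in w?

52.3%

(δQ/Q)² = (-2·δw/w)² + (½·δd/d)² + (-1·δz/z)² + (-2·δa/a)² + (3·δr/r)²
  w term: (-2×0.106)² = 0.0447
  d term: (0.5×0.00882)² = 1.95e-05
  z term: (-1×0.116)² = 0.0135
  a term: (-2×0.0204)² = 0.00166
  r term: (3×0.0532)² = 0.0255
Total = 0.0853. Share from w = 0.0447/0.0853 = 0.523.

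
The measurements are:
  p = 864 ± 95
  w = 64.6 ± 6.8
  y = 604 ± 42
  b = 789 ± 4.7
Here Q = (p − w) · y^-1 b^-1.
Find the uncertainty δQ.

0.000232

Let u = p − w = 799. δu = √(δp² + δw²) = √(9020 + 46.2) = 95.2, so δu/u = 0.119.
Q is then a monomial in u, y, b:
δQ/Q = √((δu/u)² + (-1·δy/y)² + (-1·δb/b)²) = √(0.0142 + 0.00484 + 3.55e-05) = 0.138
Q = 0.00168, so δQ = 0.138 × 0.00168 = 0.000232.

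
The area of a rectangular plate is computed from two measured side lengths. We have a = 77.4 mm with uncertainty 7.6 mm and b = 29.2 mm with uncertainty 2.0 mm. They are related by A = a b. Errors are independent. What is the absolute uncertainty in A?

Each factor contributes (exponent × relative error)² to (δA/A)²:
  (1·δa/a)² = (1×0.0982)² = 0.00964;  (1·δb/b)² = (1×0.0685)² = 0.00469
δA/A = √(0.0143) = 0.120
A = 2260 mm^2, so δA = 0.120 × 2260 = 271 mm^2.

271 mm^2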